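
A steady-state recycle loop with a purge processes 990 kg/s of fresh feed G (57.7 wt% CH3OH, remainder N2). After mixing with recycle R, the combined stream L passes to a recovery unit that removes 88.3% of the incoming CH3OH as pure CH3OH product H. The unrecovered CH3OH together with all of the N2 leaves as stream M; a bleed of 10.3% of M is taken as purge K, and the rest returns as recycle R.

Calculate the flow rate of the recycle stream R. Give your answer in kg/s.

N2 enters only via G and leaves only via the purge: 990×0.423 = 0.103×(N2 in M), and the recovery unit passes all N2, so N2 in L = N2 in M = 4065.7 kg/s.
CH3OH in L: m_A = 990×0.577 + (1−0.103)·(1−0.883)·m_A, so m_A = 571.23/0.8951 = 638.21 kg/s.
M = (1−0.883)×638.21 + 4065.7 = 4140.4 kg/s.
Recycle R = (1−0.103)×4140.4 = 3713.9 kg/s.

3714 kg/s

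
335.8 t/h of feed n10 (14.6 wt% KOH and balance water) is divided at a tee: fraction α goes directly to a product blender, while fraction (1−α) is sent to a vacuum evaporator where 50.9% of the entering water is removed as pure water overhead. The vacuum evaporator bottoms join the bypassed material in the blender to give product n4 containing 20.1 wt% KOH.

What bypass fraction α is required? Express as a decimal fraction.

0.371

All 335.8×0.146 = 49.027 t/h of KOH reaches n4, so n4 = 49.027/0.201 = 243.91 t/h and vapour = 91.886 t/h.
The evaporator receives (1−α)·335.8 of feed at 0.854 water and removes 0.509 of that water:
0.509×0.854×(1−α)×335.8 = 91.886
(1−α) = 91.886/145.97 = 0.6295;  α = 0.3705.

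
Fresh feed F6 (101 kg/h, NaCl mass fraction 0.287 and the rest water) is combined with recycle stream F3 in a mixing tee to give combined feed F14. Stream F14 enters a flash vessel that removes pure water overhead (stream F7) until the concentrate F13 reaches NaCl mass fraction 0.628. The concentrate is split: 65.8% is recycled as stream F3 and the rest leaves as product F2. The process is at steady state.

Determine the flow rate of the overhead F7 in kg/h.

54.84 kg/h

Overall NaCl balance (none leaves overhead): NaCl in fresh feed = NaCl in product, i.e. 101×0.287 = (1−0.658)·F13·0.628.
F13 = 28.987/(0.628×0.342) = 134.96 kg/h.
Recycle F3 = 0.658×134.96 = 88.806 kg/h.
Combined feed F14 = 101 + 88.806 = 189.81 kg/h.
Overhead F7 = F14 − F13 = 189.81 − 134.96 = 54.842 kg/h.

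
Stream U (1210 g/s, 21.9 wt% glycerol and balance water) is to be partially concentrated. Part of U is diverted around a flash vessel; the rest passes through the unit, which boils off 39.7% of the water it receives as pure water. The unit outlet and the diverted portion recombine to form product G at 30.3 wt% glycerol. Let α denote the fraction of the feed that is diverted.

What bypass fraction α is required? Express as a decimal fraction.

All 1210×0.219 = 264.99 g/s of glycerol reaches G, so G = 264.99/0.303 = 874.55 g/s and vapour = 335.45 g/s.
The evaporator receives (1−α)·1210 of feed at 0.781 water and removes 0.397 of that water:
0.397×0.781×(1−α)×1210 = 335.45
(1−α) = 335.45/375.17 = 0.8941;  α = 0.1059.

0.106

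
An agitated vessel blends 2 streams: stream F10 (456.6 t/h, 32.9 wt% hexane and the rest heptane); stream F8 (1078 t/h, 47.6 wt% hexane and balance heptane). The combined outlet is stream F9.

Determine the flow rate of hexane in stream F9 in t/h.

hexane out = hexane in = 456.6×0.329 + 1078×0.476 = 663.35 t/h.

663.3 t/h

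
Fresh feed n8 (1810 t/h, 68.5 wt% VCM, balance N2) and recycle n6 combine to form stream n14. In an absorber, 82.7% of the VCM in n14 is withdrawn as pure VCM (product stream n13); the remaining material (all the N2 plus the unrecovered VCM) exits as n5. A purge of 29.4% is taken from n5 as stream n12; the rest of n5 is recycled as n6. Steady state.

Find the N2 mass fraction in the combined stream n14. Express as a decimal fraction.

N2 enters only via n8 and leaves only via the purge: 1810×0.315 = 0.294×(N2 in n5), and the absorber passes all N2, so N2 in n14 = N2 in n5 = 1939.3 t/h.
VCM in n14: m_A = 1810×0.685 + (1−0.294)·(1−0.827)·m_A, so m_A = 1239.9/0.8779 = 1412.4 t/h.
n14 = 1412.4 + 1939.3 = 3351.6 t/h.
N2 fraction in n14 = 1939.3/3351.6 = 0.579.

0.579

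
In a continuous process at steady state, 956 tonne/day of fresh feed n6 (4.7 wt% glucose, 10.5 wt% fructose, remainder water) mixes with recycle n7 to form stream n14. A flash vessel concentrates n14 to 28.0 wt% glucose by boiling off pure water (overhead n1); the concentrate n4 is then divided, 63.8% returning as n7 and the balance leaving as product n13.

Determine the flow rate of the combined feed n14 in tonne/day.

Overall glucose balance (none leaves overhead): glucose in fresh feed = glucose in product, i.e. 956×0.047 = (1−0.638)·n4·0.280.
n4 = 44.932/(0.280×0.362) = 443.29 tonne/day.
Recycle n7 = 0.638×443.29 = 282.82 tonne/day.
Combined feed n14 = 956 + 282.82 = 1238.8 tonne/day.

1239 tonne/day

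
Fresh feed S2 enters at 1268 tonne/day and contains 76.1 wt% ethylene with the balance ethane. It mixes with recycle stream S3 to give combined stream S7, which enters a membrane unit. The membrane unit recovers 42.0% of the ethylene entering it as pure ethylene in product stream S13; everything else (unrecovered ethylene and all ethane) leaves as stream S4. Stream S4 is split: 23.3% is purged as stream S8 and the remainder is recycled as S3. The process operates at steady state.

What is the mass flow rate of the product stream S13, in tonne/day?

ethylene in S7: m_A = 1268×0.761 + (1−0.233)·(1−0.420)·m_A, so m_A = 964.95/0.5551 = 1738.2 tonne/day.
Product S13 = 0.420×1738.2 = 730.05 tonne/day.

730 tonne/day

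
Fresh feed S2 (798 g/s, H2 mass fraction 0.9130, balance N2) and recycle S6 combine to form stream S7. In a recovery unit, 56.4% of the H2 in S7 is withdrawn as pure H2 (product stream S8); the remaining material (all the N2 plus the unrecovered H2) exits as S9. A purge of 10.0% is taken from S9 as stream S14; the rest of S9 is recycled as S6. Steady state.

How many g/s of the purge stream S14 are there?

N2 enters only via S2 and leaves only via the purge: 798×0.087 = 0.100×(N2 in S9), and the recovery unit passes all N2, so N2 in S7 = N2 in S9 = 694.26 g/s.
H2 in S7: m_A = 798×0.913 + (1−0.100)·(1−0.564)·m_A, so m_A = 728.57/0.6076 = 1199.1 g/s.
S9 = (1−0.564)×1199.1 + 694.26 = 1217.1 g/s.
Purge S14 = 0.100×1217.1 = 121.71 g/s.

121.7 g/s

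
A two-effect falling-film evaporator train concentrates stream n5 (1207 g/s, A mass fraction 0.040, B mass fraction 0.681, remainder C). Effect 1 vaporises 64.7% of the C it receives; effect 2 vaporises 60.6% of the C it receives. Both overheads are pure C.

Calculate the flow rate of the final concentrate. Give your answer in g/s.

917.1 g/s

C in feed = 1207×0.279 = 336.75 g/s.
After stage 1: C left = (1−0.647)×336.75 = 118.87; stream total = 989.12 g/s.
After stage 2: C left = (1−0.606)×118.87 = 46.836; final concentrate = 917.08 g/s.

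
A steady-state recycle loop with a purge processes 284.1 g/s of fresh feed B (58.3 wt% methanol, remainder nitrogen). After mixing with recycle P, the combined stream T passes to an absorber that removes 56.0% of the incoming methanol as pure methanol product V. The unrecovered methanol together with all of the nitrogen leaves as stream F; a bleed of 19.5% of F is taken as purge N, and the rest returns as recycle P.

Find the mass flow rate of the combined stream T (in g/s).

nitrogen enters only via B and leaves only via the purge: 284.1×0.417 = 0.195×(nitrogen in F), and the absorber passes all nitrogen, so nitrogen in T = nitrogen in F = 607.54 g/s.
methanol in T: m_A = 284.1×0.583 + (1−0.195)·(1−0.560)·m_A, so m_A = 165.63/0.6458 = 256.47 g/s.
T = 256.47 + 607.54 = 864.01 g/s.

864 g/s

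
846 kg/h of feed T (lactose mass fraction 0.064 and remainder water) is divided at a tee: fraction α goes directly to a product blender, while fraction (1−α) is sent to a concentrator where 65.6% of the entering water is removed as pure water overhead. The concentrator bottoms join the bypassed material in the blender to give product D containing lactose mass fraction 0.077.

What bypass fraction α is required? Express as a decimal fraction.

All 846×0.064 = 54.144 kg/h of lactose reaches D, so D = 54.144/0.077 = 703.17 kg/h and vapour = 142.83 kg/h.
The evaporator receives (1−α)·846 of feed at 0.936 water and removes 0.656 of that water:
0.656×0.936×(1−α)×846 = 142.83
(1−α) = 142.83/519.46 = 0.2750;  α = 0.7250.

0.725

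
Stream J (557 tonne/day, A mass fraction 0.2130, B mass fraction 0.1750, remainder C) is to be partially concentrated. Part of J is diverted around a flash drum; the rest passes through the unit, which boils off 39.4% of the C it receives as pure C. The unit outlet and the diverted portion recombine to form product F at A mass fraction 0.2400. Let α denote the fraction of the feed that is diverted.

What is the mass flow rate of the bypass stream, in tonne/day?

All 557×0.213 = 118.64 tonne/day of A reaches F, so F = 118.64/0.240 = 494.34 tonne/day and vapour = 62.663 tonne/day.
The evaporator receives (1−α)·557 of feed at 0.612 C and removes 0.394 of that C:
0.394×0.612×(1−α)×557 = 62.663
(1−α) = 62.663/134.31 = 0.4666;  α = 0.5334.
Bypass flow = 0.5334×557 = 297.13 tonne/day.

297.1 tonne/day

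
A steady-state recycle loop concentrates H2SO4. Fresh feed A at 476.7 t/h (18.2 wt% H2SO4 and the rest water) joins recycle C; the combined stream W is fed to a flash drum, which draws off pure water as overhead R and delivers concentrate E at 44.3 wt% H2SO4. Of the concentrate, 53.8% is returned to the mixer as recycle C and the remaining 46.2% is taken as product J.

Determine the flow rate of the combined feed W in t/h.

704.8 t/h

Overall H2SO4 balance (none leaves overhead): H2SO4 in fresh feed = H2SO4 in product, i.e. 476.7×0.182 = (1−0.538)·E·0.443.
E = 86.759/(0.443×0.462) = 423.91 t/h.
Recycle C = 0.538×423.91 = 228.06 t/h.
Combined feed W = 476.7 + 228.06 = 704.76 t/h.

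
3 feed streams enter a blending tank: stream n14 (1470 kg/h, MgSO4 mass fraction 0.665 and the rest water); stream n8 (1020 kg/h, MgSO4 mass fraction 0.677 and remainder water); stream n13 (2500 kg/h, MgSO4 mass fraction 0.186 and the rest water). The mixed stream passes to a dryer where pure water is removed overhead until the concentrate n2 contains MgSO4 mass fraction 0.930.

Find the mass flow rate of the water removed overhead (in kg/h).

MgSO4 entering = 1470×0.665 + 1020×0.677 + 2500×0.186 = 2133.1 kg/h.
All MgSO4 reports to n2, so n2 = 2133.1/0.930 = 2293.6 kg/h.
Total feed = 4990 kg/h; overhead = 4990 − 2293.6 = 2696.4 kg/h.

2696 kg/h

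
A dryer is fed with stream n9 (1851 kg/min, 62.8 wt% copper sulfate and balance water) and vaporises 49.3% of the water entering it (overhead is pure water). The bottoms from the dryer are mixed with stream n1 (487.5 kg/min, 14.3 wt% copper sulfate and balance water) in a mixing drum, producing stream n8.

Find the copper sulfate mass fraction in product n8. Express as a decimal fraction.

0.6164

Vapour removed = 0.493×0.372×1851 = 339.47 kg/min; concentrate = 1511.5 kg/min.
copper sulfate reaching the mixer = 1162.4 (from concentrate) + 487.5×0.143 = 1232.1 kg/min.
Product flow = 1511.5 + 487.5 = 1999 kg/min; copper sulfate fraction = 0.6164.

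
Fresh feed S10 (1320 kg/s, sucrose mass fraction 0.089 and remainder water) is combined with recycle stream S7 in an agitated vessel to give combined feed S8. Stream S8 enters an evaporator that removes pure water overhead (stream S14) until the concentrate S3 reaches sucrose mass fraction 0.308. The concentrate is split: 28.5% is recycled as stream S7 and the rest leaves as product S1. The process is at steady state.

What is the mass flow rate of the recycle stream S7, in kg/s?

152 kg/s

Overall sucrose balance (none leaves overhead): sucrose in fresh feed = sucrose in product, i.e. 1320×0.089 = (1−0.285)·S3·0.308.
S3 = 117.48/(0.308×0.715) = 533.47 kg/s.
Recycle S7 = 0.285×533.47 = 152.04 kg/s.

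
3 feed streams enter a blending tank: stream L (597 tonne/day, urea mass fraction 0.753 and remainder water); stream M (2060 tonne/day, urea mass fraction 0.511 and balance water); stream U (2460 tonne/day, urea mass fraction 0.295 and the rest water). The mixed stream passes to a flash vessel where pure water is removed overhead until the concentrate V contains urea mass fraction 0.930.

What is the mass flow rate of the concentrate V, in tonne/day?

urea entering = 597×0.753 + 2060×0.511 + 2460×0.295 = 2227.9 tonne/day.
All urea reports to V, so V = 2227.9/0.930 = 2395.6 tonne/day.

2396 tonne/day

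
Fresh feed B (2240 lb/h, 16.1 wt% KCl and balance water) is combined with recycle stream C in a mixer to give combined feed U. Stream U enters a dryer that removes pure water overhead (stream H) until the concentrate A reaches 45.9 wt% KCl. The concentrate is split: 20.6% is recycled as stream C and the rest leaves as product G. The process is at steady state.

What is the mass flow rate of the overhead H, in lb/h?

1454 lb/h

Overall KCl balance (none leaves overhead): KCl in fresh feed = KCl in product, i.e. 2240×0.161 = (1−0.206)·A·0.459.
A = 360.64/(0.459×0.794) = 989.56 lb/h.
Recycle C = 0.206×989.56 = 203.85 lb/h.
Combined feed U = 2240 + 203.85 = 2443.8 lb/h.
Overhead H = U − A = 2443.8 − 989.56 = 1454.3 lb/h.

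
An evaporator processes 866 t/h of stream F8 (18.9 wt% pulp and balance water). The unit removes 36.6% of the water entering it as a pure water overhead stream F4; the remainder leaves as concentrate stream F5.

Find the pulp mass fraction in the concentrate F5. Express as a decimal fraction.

pulp is not removed: 866×0.189 = 163.67 t/h of pulp enters F5.
water entering = 866×0.811 = 702.33 t/h; overhead removed = 0.366×702.33 = 257.05 t/h.
Concentrate = 866 − 257.05 = 608.95 t/h.
Mass fraction = 163.67/608.95 = 0.269.

0.269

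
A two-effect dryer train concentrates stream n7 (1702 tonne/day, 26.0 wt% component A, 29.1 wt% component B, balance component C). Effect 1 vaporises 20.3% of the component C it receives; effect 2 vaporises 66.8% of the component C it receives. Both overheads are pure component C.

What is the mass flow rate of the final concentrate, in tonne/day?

1140 tonne/day

component C in feed = 1702×0.449 = 764.2 tonne/day.
After stage 1: component C left = (1−0.203)×764.2 = 609.07; stream total = 1546.9 tonne/day.
After stage 2: component C left = (1−0.668)×609.07 = 202.21; final concentrate = 1140 tonne/day.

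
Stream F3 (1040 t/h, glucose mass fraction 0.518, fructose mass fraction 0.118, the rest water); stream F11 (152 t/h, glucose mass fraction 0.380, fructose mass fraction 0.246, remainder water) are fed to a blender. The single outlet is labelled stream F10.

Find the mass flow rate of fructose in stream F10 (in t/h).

fructose out = fructose in = 1040×0.118 + 152×0.246 = 160.11 t/h.

160.1 t/h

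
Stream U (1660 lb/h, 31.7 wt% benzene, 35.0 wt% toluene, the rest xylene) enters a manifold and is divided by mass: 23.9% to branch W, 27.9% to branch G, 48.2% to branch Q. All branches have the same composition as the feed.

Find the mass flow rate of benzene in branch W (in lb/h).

Branch W total = 0.239×1660 = 396.74 lb/h.
benzene in W = 0.317×396.74 = 125.77 lb/h.

125.8 lb/h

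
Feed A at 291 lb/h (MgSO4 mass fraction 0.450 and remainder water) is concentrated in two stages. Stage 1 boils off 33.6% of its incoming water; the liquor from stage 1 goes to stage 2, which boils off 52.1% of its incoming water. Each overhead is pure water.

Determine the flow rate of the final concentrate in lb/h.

water in feed = 291×0.550 = 160.05 lb/h.
After stage 1: water left = (1−0.336)×160.05 = 106.27; stream total = 237.22 lb/h.
After stage 2: water left = (1−0.521)×106.27 = 50.905; final concentrate = 181.85 lb/h.

181.9 lb/h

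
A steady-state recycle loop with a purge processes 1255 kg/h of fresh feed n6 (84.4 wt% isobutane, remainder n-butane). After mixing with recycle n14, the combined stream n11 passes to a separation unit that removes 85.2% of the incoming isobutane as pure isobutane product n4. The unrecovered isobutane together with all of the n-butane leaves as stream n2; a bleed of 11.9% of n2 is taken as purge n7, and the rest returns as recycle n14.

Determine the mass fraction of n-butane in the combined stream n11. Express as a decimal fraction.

n-butane enters only via n6 and leaves only via the purge: 1255×0.156 = 0.119×(n-butane in n2), and the separation unit passes all n-butane, so n-butane in n11 = n-butane in n2 = 1645.2 kg/h.
isobutane in n11: m_A = 1255×0.844 + (1−0.119)·(1−0.852)·m_A, so m_A = 1059.2/0.8696 = 1218 kg/h.
n11 = 1218 + 1645.2 = 2863.2 kg/h.
n-butane fraction in n11 = 1645.2/2863.2 = 0.575.

0.575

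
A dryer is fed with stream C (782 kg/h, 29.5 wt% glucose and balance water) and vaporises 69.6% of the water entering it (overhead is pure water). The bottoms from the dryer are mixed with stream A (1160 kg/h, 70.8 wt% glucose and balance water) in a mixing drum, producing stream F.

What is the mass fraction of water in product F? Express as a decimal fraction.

0.325

Vapour removed = 0.696×0.705×782 = 383.71 kg/h; concentrate = 398.29 kg/h.
water reaching the mixer = 167.6 (from concentrate) + 1160×0.292 = 506.32 kg/h.
Product flow = 398.29 + 1160 = 1558.3 kg/h; water fraction = 0.325.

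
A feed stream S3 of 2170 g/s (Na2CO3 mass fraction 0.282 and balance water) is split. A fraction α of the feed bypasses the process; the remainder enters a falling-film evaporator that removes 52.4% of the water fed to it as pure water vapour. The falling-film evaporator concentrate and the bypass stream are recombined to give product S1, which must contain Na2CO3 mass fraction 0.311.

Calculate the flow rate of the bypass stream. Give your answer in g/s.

All 2170×0.282 = 611.94 g/s of Na2CO3 reaches S1, so S1 = 611.94/0.311 = 1967.7 g/s and vapour = 202.35 g/s.
The evaporator receives (1−α)·2170 of feed at 0.718 water and removes 0.524 of that water:
0.524×0.718×(1−α)×2170 = 202.35
(1−α) = 202.35/816.42 = 0.2478;  α = 0.7522.
Bypass flow = 0.7522×2170 = 1632.2 g/s.

1632 g/s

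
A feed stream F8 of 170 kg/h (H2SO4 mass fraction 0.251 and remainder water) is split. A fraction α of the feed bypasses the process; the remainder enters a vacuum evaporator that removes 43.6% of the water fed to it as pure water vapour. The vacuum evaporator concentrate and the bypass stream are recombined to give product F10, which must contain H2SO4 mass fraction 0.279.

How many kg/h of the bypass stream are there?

117.8 kg/h

All 170×0.251 = 42.67 kg/h of H2SO4 reaches F10, so F10 = 42.67/0.279 = 152.94 kg/h and vapour = 17.061 kg/h.
The evaporator receives (1−α)·170 of feed at 0.749 water and removes 0.436 of that water:
0.436×0.749×(1−α)×170 = 17.061
(1−α) = 17.061/55.516 = 0.3073;  α = 0.6927.
Bypass flow = 0.6927×170 = 117.76 kg/h.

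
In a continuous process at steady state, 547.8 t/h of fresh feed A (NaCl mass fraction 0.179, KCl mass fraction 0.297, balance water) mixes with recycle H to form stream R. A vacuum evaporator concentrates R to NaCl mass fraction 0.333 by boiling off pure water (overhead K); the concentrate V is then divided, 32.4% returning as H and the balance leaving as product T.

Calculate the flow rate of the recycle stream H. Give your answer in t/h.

Overall NaCl balance (none leaves overhead): NaCl in fresh feed = NaCl in product, i.e. 547.8×0.179 = (1−0.324)·V·0.333.
V = 98.056/(0.333×0.676) = 435.6 t/h.
Recycle H = 0.324×435.6 = 141.13 t/h.

141.1 t/h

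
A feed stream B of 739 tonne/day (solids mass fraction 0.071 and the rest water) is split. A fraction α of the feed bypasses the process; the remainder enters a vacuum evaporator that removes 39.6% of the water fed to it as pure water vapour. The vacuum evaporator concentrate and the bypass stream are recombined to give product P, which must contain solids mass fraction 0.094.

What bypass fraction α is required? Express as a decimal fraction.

0.335

All 739×0.071 = 52.469 tonne/day of solids reaches P, so P = 52.469/0.094 = 558.18 tonne/day and vapour = 180.82 tonne/day.
The evaporator receives (1−α)·739 of feed at 0.929 water and removes 0.396 of that water:
0.396×0.929×(1−α)×739 = 180.82
(1−α) = 180.82/271.87 = 0.6651;  α = 0.3349.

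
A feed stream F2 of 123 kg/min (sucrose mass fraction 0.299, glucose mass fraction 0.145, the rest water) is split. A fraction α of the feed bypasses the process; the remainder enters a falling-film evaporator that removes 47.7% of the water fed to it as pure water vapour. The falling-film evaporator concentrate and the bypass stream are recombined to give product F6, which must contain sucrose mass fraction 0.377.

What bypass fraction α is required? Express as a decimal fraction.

0.220

All 123×0.299 = 36.777 kg/min of sucrose reaches F6, so F6 = 36.777/0.377 = 97.552 kg/min and vapour = 25.448 kg/min.
The evaporator receives (1−α)·123 of feed at 0.556 water and removes 0.477 of that water:
0.477×0.556×(1−α)×123 = 25.448
(1−α) = 25.448/32.621 = 0.7801;  α = 0.2199.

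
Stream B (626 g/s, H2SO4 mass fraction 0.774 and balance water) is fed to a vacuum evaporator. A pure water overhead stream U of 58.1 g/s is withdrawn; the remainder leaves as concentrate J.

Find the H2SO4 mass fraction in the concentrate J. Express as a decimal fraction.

0.853

H2SO4 is not removed: 626×0.774 = 484.52 g/s of H2SO4 enters J.
Concentrate = 626 − 58.1 = 567.9 g/s.
Mass fraction = 484.52/567.9 = 0.853.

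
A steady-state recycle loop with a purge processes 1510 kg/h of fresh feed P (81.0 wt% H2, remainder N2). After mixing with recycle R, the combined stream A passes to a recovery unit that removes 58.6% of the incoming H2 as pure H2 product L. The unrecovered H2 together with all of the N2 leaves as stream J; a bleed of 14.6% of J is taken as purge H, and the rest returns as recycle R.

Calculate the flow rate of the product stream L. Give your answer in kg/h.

H2 in A: m_A = 1510×0.810 + (1−0.146)·(1−0.586)·m_A, so m_A = 1223.1/0.6464 = 1892 kg/h.
Product L = 0.586×1892 = 1108.7 kg/h.

1109 kg/h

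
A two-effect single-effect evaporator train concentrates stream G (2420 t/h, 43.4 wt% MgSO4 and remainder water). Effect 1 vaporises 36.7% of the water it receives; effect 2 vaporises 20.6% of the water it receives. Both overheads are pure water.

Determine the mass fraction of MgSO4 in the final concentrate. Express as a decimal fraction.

0.604

water in feed = 2420×0.566 = 1369.7 t/h.
After stage 1: water left = (1−0.367)×1369.7 = 867.03; stream total = 1917.3 t/h.
After stage 2: water left = (1−0.206)×867.03 = 688.42; final concentrate = 1738.7 t/h.
MgSO4 fraction = 1050.3/1738.7 = 0.604.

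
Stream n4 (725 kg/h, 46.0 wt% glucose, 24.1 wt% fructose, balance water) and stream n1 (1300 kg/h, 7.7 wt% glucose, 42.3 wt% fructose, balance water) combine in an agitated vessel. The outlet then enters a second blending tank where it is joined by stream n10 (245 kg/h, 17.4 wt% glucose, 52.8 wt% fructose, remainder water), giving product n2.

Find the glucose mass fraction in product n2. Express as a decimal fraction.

0.2098

Overall, product flow = 2270 kg/h.
glucose in = 725×0.460 + 1300×0.077 + 245×0.174 = 476.23 kg/h.
glucose fraction in n2 = 0.2098.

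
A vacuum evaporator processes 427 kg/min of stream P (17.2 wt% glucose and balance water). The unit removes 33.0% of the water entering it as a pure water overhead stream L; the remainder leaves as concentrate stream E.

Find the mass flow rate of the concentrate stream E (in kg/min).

water entering = 427×0.828 = 353.56 kg/min; overhead removed = 0.330×353.56 = 116.67 kg/min.
Concentrate = 427 − 116.67 = 310.33 kg/min.

310.3 kg/min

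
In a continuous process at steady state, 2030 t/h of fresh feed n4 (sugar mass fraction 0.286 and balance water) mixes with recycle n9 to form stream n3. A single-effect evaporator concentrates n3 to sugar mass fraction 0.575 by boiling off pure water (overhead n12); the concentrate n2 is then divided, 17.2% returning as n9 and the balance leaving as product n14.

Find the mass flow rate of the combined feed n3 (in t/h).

Overall sugar balance (none leaves overhead): sugar in fresh feed = sugar in product, i.e. 2030×0.286 = (1−0.172)·n2·0.575.
n2 = 580.58/(0.575×0.828) = 1219.4 t/h.
Recycle n9 = 0.172×1219.4 = 209.75 t/h.
Combined feed n3 = 2030 + 209.75 = 2239.7 t/h.

2240 t/h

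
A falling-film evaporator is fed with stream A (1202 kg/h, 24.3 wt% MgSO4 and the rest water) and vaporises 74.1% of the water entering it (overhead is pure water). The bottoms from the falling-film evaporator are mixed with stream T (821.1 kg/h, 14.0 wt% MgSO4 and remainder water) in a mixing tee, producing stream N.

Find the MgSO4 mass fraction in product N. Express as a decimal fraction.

0.302

Vapour removed = 0.741×0.757×1202 = 674.25 kg/h; concentrate = 527.75 kg/h.
MgSO4 reaching the mixer = 292.09 (from concentrate) + 821.1×0.140 = 407.04 kg/h.
Product flow = 527.75 + 821.1 = 1348.9 kg/h; MgSO4 fraction = 0.302.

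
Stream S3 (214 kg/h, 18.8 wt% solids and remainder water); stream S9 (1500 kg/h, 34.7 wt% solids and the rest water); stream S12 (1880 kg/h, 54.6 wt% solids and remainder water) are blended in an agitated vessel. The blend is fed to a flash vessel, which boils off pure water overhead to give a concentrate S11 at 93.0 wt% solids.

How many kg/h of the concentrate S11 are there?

solids entering = 214×0.188 + 1500×0.347 + 1880×0.546 = 1587.2 kg/h.
All solids reports to S11, so S11 = 1587.2/0.930 = 1706.7 kg/h.

1707 kg/h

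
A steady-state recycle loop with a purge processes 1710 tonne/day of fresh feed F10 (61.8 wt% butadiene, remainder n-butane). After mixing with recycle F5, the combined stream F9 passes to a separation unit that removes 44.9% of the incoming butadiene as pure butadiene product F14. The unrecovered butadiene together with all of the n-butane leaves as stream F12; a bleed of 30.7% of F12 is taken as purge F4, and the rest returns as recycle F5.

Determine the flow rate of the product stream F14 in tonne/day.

butadiene in F9: m_A = 1710×0.618 + (1−0.307)·(1−0.449)·m_A, so m_A = 1056.8/0.6182 = 1709.6 tonne/day.
Product F14 = 0.449×1709.6 = 767.59 tonne/day.

767.6 tonne/day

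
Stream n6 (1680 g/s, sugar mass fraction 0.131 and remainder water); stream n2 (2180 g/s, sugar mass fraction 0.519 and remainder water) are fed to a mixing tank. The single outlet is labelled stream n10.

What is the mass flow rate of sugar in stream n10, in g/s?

sugar out = sugar in = 1680×0.131 + 2180×0.519 = 1351.5 g/s.

1352 g/s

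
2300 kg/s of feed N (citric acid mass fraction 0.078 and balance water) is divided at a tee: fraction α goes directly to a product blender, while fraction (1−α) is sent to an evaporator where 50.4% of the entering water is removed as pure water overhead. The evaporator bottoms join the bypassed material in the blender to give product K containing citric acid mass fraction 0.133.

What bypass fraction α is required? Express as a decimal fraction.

0.110

All 2300×0.078 = 179.4 kg/s of citric acid reaches K, so K = 179.4/0.133 = 1348.9 kg/s and vapour = 951.13 kg/s.
The evaporator receives (1−α)·2300 of feed at 0.922 water and removes 0.504 of that water:
0.504×0.922×(1−α)×2300 = 951.13
(1−α) = 951.13/1068.8 = 0.8899;  α = 0.1101.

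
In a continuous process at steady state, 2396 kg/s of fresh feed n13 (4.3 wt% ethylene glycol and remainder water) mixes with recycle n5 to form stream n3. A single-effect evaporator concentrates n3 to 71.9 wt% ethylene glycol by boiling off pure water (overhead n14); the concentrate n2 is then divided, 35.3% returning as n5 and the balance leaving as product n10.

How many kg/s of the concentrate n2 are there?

221.5 kg/s

Overall ethylene glycol balance (none leaves overhead): ethylene glycol in fresh feed = ethylene glycol in product, i.e. 2396×0.043 = (1−0.353)·n2·0.719.
n2 = 103.03/(0.719×0.647) = 221.47 kg/s.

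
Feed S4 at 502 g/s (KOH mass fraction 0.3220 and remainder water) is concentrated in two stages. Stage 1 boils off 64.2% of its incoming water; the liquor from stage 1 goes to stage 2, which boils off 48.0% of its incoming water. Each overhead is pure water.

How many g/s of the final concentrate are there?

225 g/s

water in feed = 502×0.678 = 340.36 g/s.
After stage 1: water left = (1−0.642)×340.36 = 121.85; stream total = 283.49 g/s.
After stage 2: water left = (1−0.480)×121.85 = 63.361; final concentrate = 225 g/s.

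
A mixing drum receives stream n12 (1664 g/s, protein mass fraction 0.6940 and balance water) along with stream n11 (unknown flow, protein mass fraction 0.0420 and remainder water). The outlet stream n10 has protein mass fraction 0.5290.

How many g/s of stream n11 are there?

Let n11 be the unknown flow. Total out = 1664 + n11.
protein balance: 1154.8 + 0.042·n11 = 0.529·(1664 + n11)
(0.042 − 0.529)·n11 = 0.529×1664 − 1154.8 = -274.56
n11 = -274.56 / -0.487 = 563.78 g/s

563.8 g/s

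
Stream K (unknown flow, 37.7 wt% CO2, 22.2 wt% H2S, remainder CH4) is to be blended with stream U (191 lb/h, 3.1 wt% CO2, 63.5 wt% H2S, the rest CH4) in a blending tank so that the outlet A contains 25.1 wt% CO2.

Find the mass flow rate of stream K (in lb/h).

333.5 lb/h

Let K be the unknown flow. Total out = 191 + K.
CO2 balance: 5.921 + 0.377·K = 0.251·(191 + K)
(0.377 − 0.251)·K = 0.251×191 − 5.921 = 42.02
K = 42.02 / 0.126 = 333.49 lb/h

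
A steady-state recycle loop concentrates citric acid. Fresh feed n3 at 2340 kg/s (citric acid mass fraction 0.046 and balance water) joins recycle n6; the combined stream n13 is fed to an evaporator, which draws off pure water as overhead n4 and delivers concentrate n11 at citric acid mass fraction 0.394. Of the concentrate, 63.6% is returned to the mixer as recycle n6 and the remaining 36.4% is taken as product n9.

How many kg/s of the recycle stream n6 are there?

Overall citric acid balance (none leaves overhead): citric acid in fresh feed = citric acid in product, i.e. 2340×0.046 = (1−0.636)·n11·0.394.
n11 = 107.64/(0.394×0.364) = 750.54 kg/s.
Recycle n6 = 0.636×750.54 = 477.35 kg/s.

477.3 kg/s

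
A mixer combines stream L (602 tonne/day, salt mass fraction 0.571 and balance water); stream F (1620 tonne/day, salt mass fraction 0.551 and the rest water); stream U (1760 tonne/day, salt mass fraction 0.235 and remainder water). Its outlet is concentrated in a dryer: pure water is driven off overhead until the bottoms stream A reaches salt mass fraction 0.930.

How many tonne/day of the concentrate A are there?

salt entering = 602×0.571 + 1620×0.551 + 1760×0.235 = 1650 tonne/day.
All salt reports to A, so A = 1650/0.930 = 1774.2 tonne/day.

1774 tonne/day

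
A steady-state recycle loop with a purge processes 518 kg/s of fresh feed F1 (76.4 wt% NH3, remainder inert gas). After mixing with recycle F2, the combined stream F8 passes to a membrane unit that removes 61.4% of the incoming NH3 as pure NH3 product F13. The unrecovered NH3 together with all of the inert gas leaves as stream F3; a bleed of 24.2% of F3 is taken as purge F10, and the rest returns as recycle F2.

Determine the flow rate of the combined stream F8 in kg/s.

1065 kg/s

inert gas enters only via F1 and leaves only via the purge: 518×0.236 = 0.242×(inert gas in F3), and the membrane unit passes all inert gas, so inert gas in F8 = inert gas in F3 = 505.16 kg/s.
NH3 in F8: m_A = 518×0.764 + (1−0.242)·(1−0.614)·m_A, so m_A = 395.75/0.7074 = 559.44 kg/s.
F8 = 559.44 + 505.16 = 1064.6 kg/s.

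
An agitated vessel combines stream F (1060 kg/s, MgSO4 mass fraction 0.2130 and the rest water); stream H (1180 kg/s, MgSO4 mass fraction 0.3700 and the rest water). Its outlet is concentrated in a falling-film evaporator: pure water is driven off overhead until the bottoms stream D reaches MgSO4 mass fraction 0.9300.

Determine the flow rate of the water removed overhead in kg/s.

1528 kg/s

MgSO4 entering = 1060×0.213 + 1180×0.370 = 662.38 kg/s.
All MgSO4 reports to D, so D = 662.38/0.930 = 712.24 kg/s.
Total feed = 2240 kg/s; overhead = 2240 − 712.24 = 1527.8 kg/s.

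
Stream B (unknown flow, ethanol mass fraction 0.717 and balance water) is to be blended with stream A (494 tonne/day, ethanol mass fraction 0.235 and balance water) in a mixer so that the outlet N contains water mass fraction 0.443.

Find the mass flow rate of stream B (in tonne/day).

Let B be the unknown flow. Total out = 494 + B.
water balance: 377.91 + 0.283·B = 0.443·(494 + B)
(0.283 − 0.443)·B = 0.443×494 − 377.91 = -159.07
B = -159.07 / -0.160 = 994.17 tonne/day

994.2 tonne/day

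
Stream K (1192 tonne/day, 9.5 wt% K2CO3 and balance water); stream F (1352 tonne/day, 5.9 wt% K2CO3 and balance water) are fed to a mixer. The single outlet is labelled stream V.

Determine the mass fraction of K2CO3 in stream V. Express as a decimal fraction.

0.076

Total flow out = 1192 + 1352 = 2544 tonne/day.
K2CO3 in = 1192×0.095 + 1352×0.059 = 193.01 tonne/day.
K2CO3 mass fraction in V = 193.01/2544 = 0.076.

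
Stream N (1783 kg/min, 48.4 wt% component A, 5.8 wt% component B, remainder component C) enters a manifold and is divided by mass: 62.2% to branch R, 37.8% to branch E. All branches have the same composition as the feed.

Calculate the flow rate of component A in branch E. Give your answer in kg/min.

Branch E total = 0.378×1783 = 673.97 kg/min.
component A in E = 0.484×673.97 = 326.2 kg/min.

326.2 kg/min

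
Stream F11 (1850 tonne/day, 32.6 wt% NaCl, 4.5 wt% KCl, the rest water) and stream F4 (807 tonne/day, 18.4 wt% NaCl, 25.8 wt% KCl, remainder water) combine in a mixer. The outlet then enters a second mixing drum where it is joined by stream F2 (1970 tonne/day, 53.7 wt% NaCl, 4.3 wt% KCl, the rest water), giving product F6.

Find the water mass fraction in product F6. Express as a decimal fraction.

0.5276

Overall, product flow = 4627 tonne/day.
water in = 1850×0.629 + 807×0.558 + 1970×0.420 = 2441.4 tonne/day.
water fraction in F6 = 0.5276.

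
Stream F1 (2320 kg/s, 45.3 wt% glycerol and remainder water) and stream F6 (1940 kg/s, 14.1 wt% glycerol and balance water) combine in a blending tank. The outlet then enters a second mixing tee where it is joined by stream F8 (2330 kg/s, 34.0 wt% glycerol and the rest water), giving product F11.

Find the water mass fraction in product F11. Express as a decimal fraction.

0.6788

Overall, product flow = 6590 kg/s.
water in = 2320×0.547 + 1940×0.859 + 2330×0.660 = 4473.3 kg/s.
water fraction in F11 = 0.6788.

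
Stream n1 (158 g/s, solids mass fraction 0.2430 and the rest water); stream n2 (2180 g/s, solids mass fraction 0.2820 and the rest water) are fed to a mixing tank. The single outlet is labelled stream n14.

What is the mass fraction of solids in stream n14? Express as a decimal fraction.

Total flow out = 158 + 2180 = 2338 g/s.
solids in = 158×0.243 + 2180×0.282 = 653.15 g/s.
solids mass fraction in n14 = 653.15/2338 = 0.2794.

0.2794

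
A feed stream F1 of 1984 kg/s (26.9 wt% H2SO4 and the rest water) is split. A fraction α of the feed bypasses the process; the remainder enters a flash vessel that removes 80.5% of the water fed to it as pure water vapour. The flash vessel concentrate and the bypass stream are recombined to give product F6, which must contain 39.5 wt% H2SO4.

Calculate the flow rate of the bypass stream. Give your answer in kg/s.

908.5 kg/s

All 1984×0.269 = 533.7 kg/s of H2SO4 reaches F6, so F6 = 533.7/0.395 = 1351.1 kg/s and vapour = 632.87 kg/s.
The evaporator receives (1−α)·1984 of feed at 0.731 water and removes 0.805 of that water:
0.805×0.731×(1−α)×1984 = 632.87
(1−α) = 632.87/1167.5 = 0.5421;  α = 0.4579.
Bypass flow = 0.4579×1984 = 908.52 kg/s.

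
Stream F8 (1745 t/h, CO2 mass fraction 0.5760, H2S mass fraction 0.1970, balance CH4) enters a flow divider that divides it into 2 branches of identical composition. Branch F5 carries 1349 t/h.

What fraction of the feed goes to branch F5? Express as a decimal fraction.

Fraction to F5 = 1349/1745 = 0.7731.

0.773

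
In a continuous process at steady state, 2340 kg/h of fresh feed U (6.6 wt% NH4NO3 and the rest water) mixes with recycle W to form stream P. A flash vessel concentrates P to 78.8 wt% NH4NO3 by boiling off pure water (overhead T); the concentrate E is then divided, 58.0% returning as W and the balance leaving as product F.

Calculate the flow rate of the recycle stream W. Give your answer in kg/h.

Overall NH4NO3 balance (none leaves overhead): NH4NO3 in fresh feed = NH4NO3 in product, i.e. 2340×0.066 = (1−0.580)·E·0.788.
E = 154.44/(0.788×0.420) = 466.64 kg/h.
Recycle W = 0.580×466.64 = 270.65 kg/h.

270.7 kg/h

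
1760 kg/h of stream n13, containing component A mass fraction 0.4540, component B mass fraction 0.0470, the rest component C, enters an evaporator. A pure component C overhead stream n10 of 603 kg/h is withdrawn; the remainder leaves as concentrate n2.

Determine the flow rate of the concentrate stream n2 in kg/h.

1157 kg/h

Concentrate = 1760 − 603 = 1157 kg/h.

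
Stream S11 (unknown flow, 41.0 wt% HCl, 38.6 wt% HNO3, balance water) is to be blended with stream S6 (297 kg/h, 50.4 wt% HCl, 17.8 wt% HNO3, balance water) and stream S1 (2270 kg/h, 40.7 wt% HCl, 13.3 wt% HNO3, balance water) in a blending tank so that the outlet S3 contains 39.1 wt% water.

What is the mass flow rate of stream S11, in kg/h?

Let S11 be the unknown flow. Total out = 2567 + S11.
water balance: 1138.6 + 0.204·S11 = 0.391·(2567 + S11)
(0.204 − 0.391)·S11 = 0.391×2567 − 1138.6 = -134.95
S11 = -134.95 / -0.187 = 721.65 kg/h

721.7 kg/h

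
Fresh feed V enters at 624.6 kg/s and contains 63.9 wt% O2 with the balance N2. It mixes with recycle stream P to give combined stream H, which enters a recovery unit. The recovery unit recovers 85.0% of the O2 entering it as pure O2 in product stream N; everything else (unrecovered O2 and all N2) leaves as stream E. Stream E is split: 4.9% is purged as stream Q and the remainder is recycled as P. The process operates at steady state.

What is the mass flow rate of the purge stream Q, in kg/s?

228.9 kg/s

N2 enters only via V and leaves only via the purge: 624.6×0.361 = 0.049×(N2 in E), and the recovery unit passes all N2, so N2 in H = N2 in E = 4601.6 kg/s.
O2 in H: m_A = 624.6×0.639 + (1−0.049)·(1−0.850)·m_A, so m_A = 399.12/0.8573 = 465.53 kg/s.
E = (1−0.850)×465.53 + 4601.6 = 4671.5 kg/s.
Purge Q = 0.049×4671.5 = 228.9 kg/s.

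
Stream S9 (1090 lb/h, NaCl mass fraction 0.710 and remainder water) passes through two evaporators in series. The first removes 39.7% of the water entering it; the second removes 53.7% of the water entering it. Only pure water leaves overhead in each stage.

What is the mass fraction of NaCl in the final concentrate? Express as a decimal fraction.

0.898

water in feed = 1090×0.290 = 316.1 lb/h.
After stage 1: water left = (1−0.397)×316.1 = 190.61; stream total = 964.51 lb/h.
After stage 2: water left = (1−0.537)×190.61 = 88.252; final concentrate = 862.15 lb/h.
NaCl fraction = 773.9/862.15 = 0.898.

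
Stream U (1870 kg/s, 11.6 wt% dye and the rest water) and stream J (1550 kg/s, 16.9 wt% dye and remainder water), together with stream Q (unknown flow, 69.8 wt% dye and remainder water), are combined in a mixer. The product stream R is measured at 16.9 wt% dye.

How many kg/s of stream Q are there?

187.4 kg/s

Let Q be the unknown flow. Total out = 3420 + Q.
dye balance: 478.87 + 0.698·Q = 0.169·(3420 + Q)
(0.698 − 0.169)·Q = 0.169×3420 − 478.87 = 99.11
Q = 99.11 / 0.529 = 187.35 kg/s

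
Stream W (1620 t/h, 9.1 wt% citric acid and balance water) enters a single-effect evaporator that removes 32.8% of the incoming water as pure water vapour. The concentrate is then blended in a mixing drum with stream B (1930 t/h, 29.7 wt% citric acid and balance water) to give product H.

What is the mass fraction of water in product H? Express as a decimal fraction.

Vapour removed = 0.328×0.909×1620 = 483.01 t/h; concentrate = 1137 t/h.
water reaching the mixer = 989.57 (from concentrate) + 1930×0.703 = 2346.4 t/h.
Product flow = 1137 + 1930 = 3067 t/h; water fraction = 0.7650.

0.7650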